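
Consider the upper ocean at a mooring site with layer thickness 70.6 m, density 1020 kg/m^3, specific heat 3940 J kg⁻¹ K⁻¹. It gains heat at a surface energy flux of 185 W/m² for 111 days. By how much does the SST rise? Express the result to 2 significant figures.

Areal heat capacity C = ρ c_p D = 1020 × 3940 × 70.6 = 2.84×10^8 J/(m^2 K).
Net heat input Q = F Δt = 185 × (111 days × 86400 s/day) = 1.77×10^9 J/m².
ΔT = Q / C = 1.77×10^9 / 2.84×10^8 = 6.25 K.

6.3 K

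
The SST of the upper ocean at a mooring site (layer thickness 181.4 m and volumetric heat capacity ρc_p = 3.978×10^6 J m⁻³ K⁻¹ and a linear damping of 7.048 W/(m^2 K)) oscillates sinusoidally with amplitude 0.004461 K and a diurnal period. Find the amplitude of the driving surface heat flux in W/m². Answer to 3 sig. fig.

234

Areal heat capacity C = ρc_p × D = 3.978×10^6 × 181.4 = 7.22×10^8 J/(m^2 K).
ω = 2π / 86400 s = 7.27×10^-5 s⁻¹.
√((Cω)² + λ²) = √((52500)² + 7.048²) = 52500 W/(m²·K).
F₀ = A × √((Cω)²+λ²) = 0.004461 × 52500 = 234 W/m².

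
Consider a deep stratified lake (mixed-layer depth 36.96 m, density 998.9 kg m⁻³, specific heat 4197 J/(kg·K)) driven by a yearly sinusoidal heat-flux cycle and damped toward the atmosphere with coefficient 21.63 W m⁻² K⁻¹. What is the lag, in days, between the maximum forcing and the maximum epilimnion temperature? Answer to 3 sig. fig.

55.7 days

Areal heat capacity C = ρ c_p D = 998.9 × 4197 × 36.96 = 1.55×10^8 J/(m^2 K).
ω = 2π / 3.15×10^7 s = 1.99×10^-7 s⁻¹.
Phase lag φ = arctan(Cω/λ) = arctan(30.9/21.63) = 0.960 rad.
Time lag = φ / ω = 0.960 / 1.99×10^-7 = 4.82×10^6 s = 55.7 days.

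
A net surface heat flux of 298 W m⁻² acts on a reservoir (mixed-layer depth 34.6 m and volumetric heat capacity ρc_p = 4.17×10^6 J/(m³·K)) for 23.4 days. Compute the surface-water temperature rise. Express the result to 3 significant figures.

4.18 K

Areal heat capacity C = ρc_p × D = 4.17×10^6 × 34.6 = 1.44×10^8 J/(m²·K).
Net heat input Q = F Δt = 298 × (23.4 days × 86400 s/day) = 6.02×10^8 J/m².
ΔT = Q / C = 6.02×10^8 / 1.44×10^8 = 4.18 K.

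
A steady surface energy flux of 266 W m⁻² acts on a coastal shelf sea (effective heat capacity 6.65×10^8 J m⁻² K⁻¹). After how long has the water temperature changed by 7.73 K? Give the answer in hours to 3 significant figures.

5370 hours

Areal heat capacity C = 6.65×10^8 J m⁻² K⁻¹ (given).
Time required: Δt = C ΔT / F = 6.65×10^8 × 7.73 / 266 = 1.93×10^7 s.
In hours: 1.93×10^7 s / (3600 s/hour) = 5370 hours.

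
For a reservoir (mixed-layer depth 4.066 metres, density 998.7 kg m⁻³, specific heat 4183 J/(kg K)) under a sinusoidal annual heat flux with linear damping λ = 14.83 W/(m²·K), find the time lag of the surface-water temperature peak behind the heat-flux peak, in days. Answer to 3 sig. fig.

13.0 days

Areal heat capacity C = ρ c_p D = 998.7 × 4183 × 4.066 = 1.70×10^7 J/(m^2 K).
ω = 2π / 3.15×10^7 s = 1.99×10^-7 s⁻¹.
Phase lag φ = arctan(Cω/λ) = arctan(3.38/14.83) = 0.224 rad.
Time lag = φ / ω = 0.224 / 1.99×10^-7 = 1.13×10^6 s = 13.0 days.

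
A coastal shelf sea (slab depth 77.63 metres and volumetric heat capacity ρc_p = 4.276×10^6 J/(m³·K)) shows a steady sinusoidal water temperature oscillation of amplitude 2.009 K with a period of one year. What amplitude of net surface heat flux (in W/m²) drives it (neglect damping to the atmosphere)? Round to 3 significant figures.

133

Areal heat capacity C = ρc_p × D = 4.276×10^6 × 77.63 = 3.32×10^8 J/(m²·K).
ω = 2π / 3.15×10^7 s = 1.99×10^-7 s⁻¹.
Cω = 3.32×10^8 × 1.99×10^-7 = 66.1 W/(m²·K).
F₀ = A × Cω = 2.009 × 66.1 = 133 W/m².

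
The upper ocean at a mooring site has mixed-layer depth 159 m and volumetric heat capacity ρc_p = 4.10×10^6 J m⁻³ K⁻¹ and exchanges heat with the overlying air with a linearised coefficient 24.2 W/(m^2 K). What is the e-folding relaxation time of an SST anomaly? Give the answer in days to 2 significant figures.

310 days

Areal heat capacity C = ρc_p × D = 4.10×10^6 × 159 = 6.52×10^8 J m⁻² K⁻¹.
Relaxation time τ = C / λ = 6.52×10^8 / 24.2 = 2.69×10^7 s.
In days: 2.69×10^7 s / (86400 s/day) = 312 days.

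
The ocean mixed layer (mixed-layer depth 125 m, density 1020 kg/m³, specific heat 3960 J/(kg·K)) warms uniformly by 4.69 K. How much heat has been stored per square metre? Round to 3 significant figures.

Areal heat capacity C = ρ c_p D = 1020 × 3960 × 125 = 5.05×10^8 J m⁻² K⁻¹.
ΔQ = C ΔT = 5.05×10^8 × 4.69 = 2.37×10^9 J/m².

2.37×10^9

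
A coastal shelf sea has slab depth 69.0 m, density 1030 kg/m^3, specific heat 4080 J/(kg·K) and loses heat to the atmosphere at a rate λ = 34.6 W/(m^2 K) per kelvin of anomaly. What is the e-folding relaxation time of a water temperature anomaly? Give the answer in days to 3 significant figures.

Areal heat capacity C = ρ c_p D = 1030 × 4080 × 69.0 = 2.90×10^8 J m⁻² K⁻¹.
Relaxation time τ = C / λ = 2.90×10^8 / 34.6 = 8.38×10^6 s.
In days: 8.38×10^6 s / (86400 s/day) = 97.0 days.

97.0 days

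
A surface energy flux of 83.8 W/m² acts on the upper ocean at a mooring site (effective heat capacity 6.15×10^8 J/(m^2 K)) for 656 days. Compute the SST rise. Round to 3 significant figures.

7.72 K

Areal heat capacity C = 6.15×10^8 J/(m^2 K) (given).
Net heat input Q = F Δt = 83.8 × (656 days × 86400 s/day) = 4.75×10^9 J/m².
ΔT = Q / C = 4.75×10^9 / 6.15×10^8 = 7.72 K.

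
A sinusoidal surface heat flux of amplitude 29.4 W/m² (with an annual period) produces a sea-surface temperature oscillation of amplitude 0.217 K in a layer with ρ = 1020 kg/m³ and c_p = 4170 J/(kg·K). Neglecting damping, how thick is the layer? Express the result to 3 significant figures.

ω = 2π / 3.15×10^7 s = 1.99×10^-7 s⁻¹.
Required C = F₀ / (A ω) = 29.4 / (0.217 × 1.99×10^-7) = 6.80×10^8 J/(m²·K).
D = C / (ρ c_p) = 6.80×10^8 / (1020 × 4170) = 160 m.

160 m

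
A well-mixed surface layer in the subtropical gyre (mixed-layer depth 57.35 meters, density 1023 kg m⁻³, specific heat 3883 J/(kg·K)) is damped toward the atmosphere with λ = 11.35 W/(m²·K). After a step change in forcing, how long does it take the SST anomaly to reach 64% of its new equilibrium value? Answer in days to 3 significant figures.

237 days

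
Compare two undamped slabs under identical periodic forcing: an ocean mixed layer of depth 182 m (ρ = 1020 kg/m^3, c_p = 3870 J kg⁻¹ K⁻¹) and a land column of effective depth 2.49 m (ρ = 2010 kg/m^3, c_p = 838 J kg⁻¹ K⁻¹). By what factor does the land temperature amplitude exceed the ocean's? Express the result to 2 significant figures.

170

C_ocean = 1020 × 3870 × 182 = 7.18×10^8 J/(m²·K).
C_land = 2010 × 838 × 2.49 = 4.19×10^6 J/(m²·K).
Undamped amplitude ∝ 1/C, so A_land/A_ocean = C_ocean/C_land = 171.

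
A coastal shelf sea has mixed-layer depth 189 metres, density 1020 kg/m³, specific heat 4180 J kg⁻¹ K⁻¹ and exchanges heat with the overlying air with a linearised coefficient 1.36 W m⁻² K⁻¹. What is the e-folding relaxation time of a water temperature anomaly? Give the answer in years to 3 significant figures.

18.8 years

Areal heat capacity C = ρ c_p D = 1020 × 4180 × 189 = 8.06×10^8 J/(m²·K).
Relaxation time τ = C / λ = 8.06×10^8 / 1.36 = 5.93×10^8 s.
In years: 5.93×10^8 s / (3.156×10^7 s/year) = 18.8 years.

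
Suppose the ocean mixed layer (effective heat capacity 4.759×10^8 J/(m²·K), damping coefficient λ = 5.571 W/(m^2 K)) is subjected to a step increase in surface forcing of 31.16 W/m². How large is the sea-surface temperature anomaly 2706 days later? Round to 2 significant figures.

5.2 K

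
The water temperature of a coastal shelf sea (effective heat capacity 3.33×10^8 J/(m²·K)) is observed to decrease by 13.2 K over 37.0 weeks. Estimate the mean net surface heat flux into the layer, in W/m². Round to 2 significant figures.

Areal heat capacity C = 3.33×10^8 J/(m²·K) (given).
Required heat per unit area: Q = C ΔT = 3.33×10^8 × -13.2 = -4.40×10^9 J/m².
Flux F = Q / Δt = -4.40×10^9 / 2.24×10^7 s = -196 W/m².

-200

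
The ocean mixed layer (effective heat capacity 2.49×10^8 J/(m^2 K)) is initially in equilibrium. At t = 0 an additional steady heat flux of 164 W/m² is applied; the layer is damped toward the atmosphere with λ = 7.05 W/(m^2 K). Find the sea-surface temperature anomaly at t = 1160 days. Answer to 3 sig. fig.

21.9 K

Areal heat capacity C = 2.49×10^8 J/(m^2 K) (given).
τ = C / λ = 2.49×10^8 / 7.05 = 3.53×10^7 s.
Equilibrium anomaly ΔT_eq = F / λ = 164 / 7.05 = 23.3 K.
t = 1160 days = 1.00×10^8 s, so t/τ = 2.84.
ΔT(t) = ΔT_eq (1 − e^(−t/τ)) = 23.3 × (1 − e^−2.84) = 21.9 K.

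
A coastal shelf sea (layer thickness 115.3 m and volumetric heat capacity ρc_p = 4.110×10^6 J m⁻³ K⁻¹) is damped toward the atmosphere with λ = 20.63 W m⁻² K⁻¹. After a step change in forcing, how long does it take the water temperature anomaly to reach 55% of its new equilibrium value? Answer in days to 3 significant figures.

212 days

Areal heat capacity C = ρc_p × D = 4.110×10^6 × 115.3 = 4.74×10^8 J/(m^2 K).
τ = C / λ = 4.74×10^8 / 20.63 = 2.30×10^7 s.
Fraction reached: 1 − e^(−t/τ) = 0.55 ⇒ t = −τ ln(1 − 0.55) = τ × 0.799.
t = 1.83×10^7 s = 212 days.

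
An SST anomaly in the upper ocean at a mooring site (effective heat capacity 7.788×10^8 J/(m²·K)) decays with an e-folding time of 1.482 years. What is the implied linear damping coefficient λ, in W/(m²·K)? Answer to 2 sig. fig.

17

Areal heat capacity C = 7.788×10^8 J/(m²·K) (given).
τ = 1.482 years = 4.68×10^7 s.
λ = C / τ = 7.79×10^8 / 4.68×10^7 = 16.7 W/(m²·K).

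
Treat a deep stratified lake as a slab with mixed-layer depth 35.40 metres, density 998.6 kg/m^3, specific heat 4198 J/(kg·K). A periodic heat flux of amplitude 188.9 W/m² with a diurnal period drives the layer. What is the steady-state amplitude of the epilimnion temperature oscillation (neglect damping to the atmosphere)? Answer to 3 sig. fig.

Areal heat capacity C = ρ c_p D = 998.6 × 4198 × 35.40 = 1.48×10^8 J m⁻² K⁻¹.
Angular frequency ω = 2π / T = 2π / 86400 s = 7.27×10^-5 s⁻¹.
Cω = 1.48×10^8 × 7.27×10^-5 = 10800 W/(m²·K).
Amplitude A = F₀ / (Cω) = 188.9 / 10800 = 0.0175 K.

0.0175 K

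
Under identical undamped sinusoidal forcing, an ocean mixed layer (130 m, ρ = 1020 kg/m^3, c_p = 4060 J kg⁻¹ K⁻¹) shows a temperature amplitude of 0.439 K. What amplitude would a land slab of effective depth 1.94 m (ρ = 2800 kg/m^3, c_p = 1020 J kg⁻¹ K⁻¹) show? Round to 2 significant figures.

C_ocean = 5.38×10^8 J/(m²·K); C_land = 5.54×10^6 J/(m²·K).
A ∝ 1/C ⇒ A_land = A_ocean × C_ocean/C_land = 0.439 × 97.2 = 42.7 K.

43 K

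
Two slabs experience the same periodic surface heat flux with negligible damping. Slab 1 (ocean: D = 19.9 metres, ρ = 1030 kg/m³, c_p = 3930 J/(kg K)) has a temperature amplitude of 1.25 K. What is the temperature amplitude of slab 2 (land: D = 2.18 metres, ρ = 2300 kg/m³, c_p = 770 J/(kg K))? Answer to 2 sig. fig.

26 K

C_ocean = 8.06×10^7 J/(m²·K); C_land = 3.86×10^6 J/(m²·K).
A ∝ 1/C ⇒ A_land = A_ocean × C_ocean/C_land = 1.25 × 20.9 = 26.1 K.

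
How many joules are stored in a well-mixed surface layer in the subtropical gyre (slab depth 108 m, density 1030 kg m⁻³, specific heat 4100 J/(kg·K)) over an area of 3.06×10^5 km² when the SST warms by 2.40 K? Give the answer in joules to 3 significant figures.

Areal heat capacity C = ρ c_p D = 1030 × 4100 × 108 = 4.56×10^8 J/(m^2 K).
Heat per unit area: q = C ΔT = 4.56×10^8 × 2.40 = 1.09×10^9 J/m².
Total heat: Q = q × A = 1.09×10^9 × (3.06×10^5 × 10⁶ m²) = 3.35×10^20 J.

3.35×10^20 J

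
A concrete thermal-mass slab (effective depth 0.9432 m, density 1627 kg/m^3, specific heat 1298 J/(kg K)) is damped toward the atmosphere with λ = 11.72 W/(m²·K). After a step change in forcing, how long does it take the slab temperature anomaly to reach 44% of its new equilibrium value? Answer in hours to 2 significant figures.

27 hours

Areal heat capacity C = ρ c_p D = 1627 × 1298 × 0.9432 = 1.99×10^6 J/(m^2 K).
τ = C / λ = 1.99×10^6 / 11.72 = 1.70×10^5 s.
Fraction reached: 1 − e^(−t/τ) = 0.44 ⇒ t = −τ ln(1 − 0.44) = τ × 0.580.
t = 98500 s = 27.4 hours.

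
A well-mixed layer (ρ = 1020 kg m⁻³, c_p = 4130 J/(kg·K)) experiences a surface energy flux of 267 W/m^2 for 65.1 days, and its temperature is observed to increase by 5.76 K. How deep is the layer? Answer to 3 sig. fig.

Heat input Q = F Δt = 267 × 5.62×10^6 s = 1.50×10^9 J/m².
Required areal heat capacity C = Q / ΔT = 2.61×10^8 J/(m²·K).
Depth D = C / (ρ c_p) = 2.61×10^8 / (1020 × 4130) = 61.9 m.

61.9 m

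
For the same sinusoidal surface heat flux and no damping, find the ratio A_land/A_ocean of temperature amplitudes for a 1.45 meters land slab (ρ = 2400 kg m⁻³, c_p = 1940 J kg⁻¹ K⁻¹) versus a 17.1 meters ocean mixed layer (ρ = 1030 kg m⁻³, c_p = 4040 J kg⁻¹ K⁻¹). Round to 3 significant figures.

C_ocean = 1030 × 4040 × 17.1 = 7.12×10^7 J/(m²·K).
C_land = 2400 × 1940 × 1.45 = 6.75×10^6 J/(m²·K).
Undamped amplitude ∝ 1/C, so A_land/A_ocean = C_ocean/C_land = 10.5.

10.5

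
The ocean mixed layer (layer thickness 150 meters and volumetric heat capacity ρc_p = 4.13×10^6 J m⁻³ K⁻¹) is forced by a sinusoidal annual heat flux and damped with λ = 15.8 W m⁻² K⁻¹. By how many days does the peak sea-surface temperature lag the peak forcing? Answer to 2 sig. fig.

Areal heat capacity C = ρc_p × D = 4.13×10^6 × 150 = 6.20×10^8 J/(m^2 K).
ω = 2π / 3.15×10^7 s = 1.99×10^-7 s⁻¹.
Phase lag φ = arctan(Cω/λ) = arctan(123/15.8) = 1.44 rad.
Time lag = φ / ω = 1.44 / 1.99×10^-7 = 7.24×10^6 s = 83.9 days.

84 days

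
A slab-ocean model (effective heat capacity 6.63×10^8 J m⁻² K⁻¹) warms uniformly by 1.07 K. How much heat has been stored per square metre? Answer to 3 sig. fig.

Areal heat capacity C = 6.63×10^8 J m⁻² K⁻¹ (given).
ΔQ = C ΔT = 6.63×10^8 × 1.07 = 7.09×10^8 J/m².

7.09×10^8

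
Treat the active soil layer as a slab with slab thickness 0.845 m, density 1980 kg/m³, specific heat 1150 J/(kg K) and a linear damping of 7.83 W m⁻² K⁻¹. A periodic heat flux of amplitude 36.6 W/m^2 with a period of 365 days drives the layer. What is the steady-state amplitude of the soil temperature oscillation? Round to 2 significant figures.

4.7 K

Areal heat capacity C = ρ c_p D = 1980 × 1150 × 0.845 = 1.92×10^6 J/(m²·K).
Angular frequency ω = 2π / T = 2π / 3.15×10^7 s = 1.99×10^-7 s⁻¹.
√((Cω)² + λ²) = √((0.383)² + 7.83²) = 7.84 W/(m²·K).
Amplitude A = F₀ / √((Cω)²+λ²) = 36.6 / 7.84 = 4.67 K.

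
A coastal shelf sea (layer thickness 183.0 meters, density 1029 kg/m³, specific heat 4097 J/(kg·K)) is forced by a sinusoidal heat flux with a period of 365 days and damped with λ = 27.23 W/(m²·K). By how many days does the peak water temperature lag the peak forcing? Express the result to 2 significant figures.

Areal heat capacity C = ρ c_p D = 1029 × 4097 × 183.0 = 7.71×10^8 J m⁻² K⁻¹.
ω = 2π / 3.15×10^7 s = 1.99×10^-7 s⁻¹.
Phase lag φ = arctan(Cω/λ) = arctan(154/27.23) = 1.40 rad.
Time lag = φ / ω = 1.40 / 1.99×10^-7 = 7.00×10^6 s = 81.1 days.

81 days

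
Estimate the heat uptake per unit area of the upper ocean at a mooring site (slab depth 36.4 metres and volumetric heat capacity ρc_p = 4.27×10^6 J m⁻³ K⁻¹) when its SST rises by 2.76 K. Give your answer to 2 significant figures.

Areal heat capacity C = ρc_p × D = 4.27×10^6 × 36.4 = 1.55×10^8 J/(m^2 K).
ΔQ = C ΔT = 1.55×10^8 × 2.76 = 4.29×10^8 J/m².

4.3×10^8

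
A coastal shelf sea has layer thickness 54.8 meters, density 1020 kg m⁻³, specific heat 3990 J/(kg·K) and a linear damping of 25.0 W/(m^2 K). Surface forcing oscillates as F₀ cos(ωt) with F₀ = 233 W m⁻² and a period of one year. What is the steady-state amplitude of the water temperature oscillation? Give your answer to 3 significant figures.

4.57 K

Areal heat capacity C = ρ c_p D = 1020 × 3990 × 54.8 = 2.23×10^8 J/(m²·K).
Angular frequency ω = 2π / T = 2π / 3.15×10^7 s = 1.99×10^-7 s⁻¹.
√((Cω)² + λ²) = √((44.4)² + 25.0²) = 51.0 W/(m²·K).
Amplitude A = F₀ / √((Cω)²+λ²) = 233 / 51.0 = 4.57 K.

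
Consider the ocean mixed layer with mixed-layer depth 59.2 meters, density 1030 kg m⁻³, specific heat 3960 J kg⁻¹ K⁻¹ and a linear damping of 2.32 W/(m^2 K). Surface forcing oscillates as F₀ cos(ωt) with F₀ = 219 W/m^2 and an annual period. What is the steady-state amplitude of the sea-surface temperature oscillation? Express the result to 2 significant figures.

4.5 K

Areal heat capacity C = ρ c_p D = 1030 × 3960 × 59.2 = 2.41×10^8 J/(m²·K).
Angular frequency ω = 2π / T = 2π / 3.15×10^7 s = 1.99×10^-7 s⁻¹.
√((Cω)² + λ²) = √((48.1)² + 2.32²) = 48.2 W/(m²·K).
Amplitude A = F₀ / √((Cω)²+λ²) = 219 / 48.2 = 4.55 K.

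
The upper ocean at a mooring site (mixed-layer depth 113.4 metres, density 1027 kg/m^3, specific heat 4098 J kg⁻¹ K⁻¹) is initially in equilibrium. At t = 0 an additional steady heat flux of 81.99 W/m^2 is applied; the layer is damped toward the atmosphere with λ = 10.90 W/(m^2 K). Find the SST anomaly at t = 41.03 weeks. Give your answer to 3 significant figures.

Areal heat capacity C = ρ c_p D = 1027 × 4098 × 113.4 = 4.77×10^8 J/(m²·K).
τ = C / λ = 4.77×10^8 / 10.90 = 4.38×10^7 s.
Equilibrium anomaly ΔT_eq = F / λ = 81.99 / 10.90 = 7.52 K.
t = 41.03 weeks = 2.48×10^7 s, so t/τ = 0.567.
ΔT(t) = ΔT_eq (1 − e^(−t/τ)) = 7.52 × (1 − e^−0.567) = 3.25 K.

3.25 K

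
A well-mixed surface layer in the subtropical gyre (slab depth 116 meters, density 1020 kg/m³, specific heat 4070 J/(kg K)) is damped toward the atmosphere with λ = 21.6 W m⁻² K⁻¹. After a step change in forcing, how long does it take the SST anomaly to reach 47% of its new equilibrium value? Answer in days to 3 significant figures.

164 days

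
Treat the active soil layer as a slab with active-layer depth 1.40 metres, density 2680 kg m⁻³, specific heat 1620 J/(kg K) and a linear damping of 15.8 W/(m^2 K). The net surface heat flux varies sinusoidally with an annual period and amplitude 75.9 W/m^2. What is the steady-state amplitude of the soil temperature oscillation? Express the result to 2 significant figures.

Areal heat capacity C = ρ c_p D = 2680 × 1620 × 1.40 = 6.08×10^6 J m⁻² K⁻¹.
Angular frequency ω = 2π / T = 2π / 3.15×10^7 s = 1.99×10^-7 s⁻¹.
√((Cω)² + λ²) = √((1.21)² + 15.8²) = 15.8 W/(m²·K).
Amplitude A = F₀ / √((Cω)²+λ²) = 75.9 / 15.8 = 4.79 K.

4.8 K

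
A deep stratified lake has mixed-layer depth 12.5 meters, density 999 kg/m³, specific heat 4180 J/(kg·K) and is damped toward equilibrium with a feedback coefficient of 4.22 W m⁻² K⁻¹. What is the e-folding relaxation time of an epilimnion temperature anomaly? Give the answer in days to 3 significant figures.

Areal heat capacity C = ρ c_p D = 999 × 4180 × 12.5 = 5.22×10^7 J/(m²·K).
Relaxation time τ = C / λ = 5.22×10^7 / 4.22 = 1.24×10^7 s.
In days: 1.24×10^7 s / (86400 s/day) = 143 days.

143 days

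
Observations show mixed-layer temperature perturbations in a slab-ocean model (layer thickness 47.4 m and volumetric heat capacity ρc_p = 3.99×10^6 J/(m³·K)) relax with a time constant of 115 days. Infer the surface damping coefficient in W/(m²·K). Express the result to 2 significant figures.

Areal heat capacity C = ρc_p × D = 3.99×10^6 × 47.4 = 1.89×10^8 J m⁻² K⁻¹.
τ = 115 days = 9.94×10^6 s.
λ = C / τ = 1.89×10^8 / 9.94×10^6 = 19.0 W/(m²·K).

19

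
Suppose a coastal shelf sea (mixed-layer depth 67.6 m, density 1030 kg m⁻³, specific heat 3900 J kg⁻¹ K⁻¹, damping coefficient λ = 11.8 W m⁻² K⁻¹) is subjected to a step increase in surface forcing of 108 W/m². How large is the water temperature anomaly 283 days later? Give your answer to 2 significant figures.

Areal heat capacity C = ρ c_p D = 1030 × 3900 × 67.6 = 2.72×10^8 J m⁻² K⁻¹.
τ = C / λ = 2.72×10^8 / 11.8 = 2.30×10^7 s.
Equilibrium anomaly ΔT_eq = F / λ = 108 / 11.8 = 9.15 K.
t = 283 days = 2.45×10^7 s, so t/τ = 1.06.
ΔT(t) = ΔT_eq (1 − e^(−t/τ)) = 9.15 × (1 − e^−1.06) = 5.99 K.

6.0 K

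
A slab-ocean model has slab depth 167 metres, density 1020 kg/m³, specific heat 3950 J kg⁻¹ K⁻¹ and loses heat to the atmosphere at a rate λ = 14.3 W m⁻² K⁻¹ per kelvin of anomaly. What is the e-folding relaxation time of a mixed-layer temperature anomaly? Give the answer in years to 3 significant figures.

Areal heat capacity C = ρ c_p D = 1020 × 3950 × 167 = 6.73×10^8 J m⁻² K⁻¹.
Relaxation time τ = C / λ = 6.73×10^8 / 14.3 = 4.71×10^7 s.
In years: 4.71×10^7 s / (3.156×10^7 s/year) = 1.49 years.

1.49 years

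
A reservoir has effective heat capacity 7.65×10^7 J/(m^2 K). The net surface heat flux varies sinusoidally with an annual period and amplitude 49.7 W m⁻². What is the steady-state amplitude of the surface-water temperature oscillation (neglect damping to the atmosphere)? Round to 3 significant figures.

3.26 K

Areal heat capacity C = 7.65×10^7 J/(m^2 K) (given).
Angular frequency ω = 2π / T = 2π / 3.15×10^7 s = 1.99×10^-7 s⁻¹.
Cω = 7.65×10^7 × 1.99×10^-7 = 15.2 W/(m²·K).
Amplitude A = F₀ / (Cω) = 49.7 / 15.2 = 3.26 K.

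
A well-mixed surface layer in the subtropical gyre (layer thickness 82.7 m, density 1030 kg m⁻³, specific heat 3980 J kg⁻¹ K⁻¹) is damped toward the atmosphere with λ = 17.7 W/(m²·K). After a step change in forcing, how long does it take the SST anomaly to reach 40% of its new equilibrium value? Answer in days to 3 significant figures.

Areal heat capacity C = ρ c_p D = 1030 × 3980 × 82.7 = 3.39×10^8 J m⁻² K⁻¹.
τ = C / λ = 3.39×10^8 / 17.7 = 1.92×10^7 s.
Fraction reached: 1 − e^(−t/τ) = 0.40 ⇒ t = −τ ln(1 − 0.40) = τ × 0.511.
t = 9.78×10^6 s = 113 days.

113 days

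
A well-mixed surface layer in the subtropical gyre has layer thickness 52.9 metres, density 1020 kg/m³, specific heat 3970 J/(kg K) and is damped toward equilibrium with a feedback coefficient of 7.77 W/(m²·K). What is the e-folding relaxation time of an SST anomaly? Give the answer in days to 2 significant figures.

Areal heat capacity C = ρ c_p D = 1020 × 3970 × 52.9 = 2.14×10^8 J/(m²·K).
Relaxation time τ = C / λ = 2.14×10^8 / 7.77 = 2.76×10^7 s.
In days: 2.76×10^7 s / (86400 s/day) = 319 days.

320 days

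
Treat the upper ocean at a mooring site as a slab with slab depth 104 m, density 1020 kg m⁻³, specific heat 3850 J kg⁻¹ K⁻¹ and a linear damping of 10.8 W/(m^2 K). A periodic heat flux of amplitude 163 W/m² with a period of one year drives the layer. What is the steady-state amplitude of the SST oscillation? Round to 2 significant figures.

2.0 K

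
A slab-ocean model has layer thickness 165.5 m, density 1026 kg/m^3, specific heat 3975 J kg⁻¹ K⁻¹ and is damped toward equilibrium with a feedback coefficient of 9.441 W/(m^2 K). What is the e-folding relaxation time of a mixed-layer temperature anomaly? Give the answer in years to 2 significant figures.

Areal heat capacity C = ρ c_p D = 1026 × 3975 × 165.5 = 6.75×10^8 J/(m²·K).
Relaxation time τ = C / λ = 6.75×10^8 / 9.441 = 7.15×10^7 s.
In years: 7.15×10^7 s / (3.156×10^7 s/year) = 2.27 years.

2.3 years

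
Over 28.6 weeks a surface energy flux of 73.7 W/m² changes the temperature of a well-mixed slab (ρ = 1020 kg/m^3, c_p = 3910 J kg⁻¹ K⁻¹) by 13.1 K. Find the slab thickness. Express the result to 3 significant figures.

24.4 m

Heat input Q = F Δt = 73.7 × 1.73×10^7 s = 1.27×10^9 J/m².
Required areal heat capacity C = Q / ΔT = 9.73×10^7 J/(m²·K).
Depth D = C / (ρ c_p) = 9.73×10^7 / (1020 × 3910) = 24.4 m.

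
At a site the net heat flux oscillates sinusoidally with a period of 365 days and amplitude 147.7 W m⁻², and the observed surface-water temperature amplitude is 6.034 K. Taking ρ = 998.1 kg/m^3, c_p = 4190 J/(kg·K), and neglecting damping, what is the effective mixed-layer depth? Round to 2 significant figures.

29 m

ω = 2π / 3.15×10^7 s = 1.99×10^-7 s⁻¹.
Required C = F₀ / (A ω) = 147.7 / (6.034 × 1.99×10^-7) = 1.23×10^8 J/(m²·K).
D = C / (ρ c_p) = 1.23×10^8 / (998.1 × 4190) = 29.4 m.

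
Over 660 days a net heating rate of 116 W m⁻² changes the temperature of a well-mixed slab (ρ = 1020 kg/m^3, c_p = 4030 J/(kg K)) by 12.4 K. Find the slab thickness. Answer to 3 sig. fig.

130 m

Heat input Q = F Δt = 116 × 5.70×10^7 s = 6.61×10^9 J/m².
Required areal heat capacity C = Q / ΔT = 5.33×10^8 J/(m²·K).
Depth D = C / (ρ c_p) = 5.33×10^8 / (1020 × 4030) = 130 m.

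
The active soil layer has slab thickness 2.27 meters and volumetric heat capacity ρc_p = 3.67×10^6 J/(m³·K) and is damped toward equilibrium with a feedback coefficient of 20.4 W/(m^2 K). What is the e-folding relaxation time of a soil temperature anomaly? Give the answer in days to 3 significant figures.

Areal heat capacity C = ρc_p × D = 3.67×10^6 × 2.27 = 8.33×10^6 J m⁻² K⁻¹.
Relaxation time τ = C / λ = 8.33×10^6 / 20.4 = 4.08×10^5 s.
In days: 4.08×10^5 s / (86400 s/day) = 4.73 days.

4.73 days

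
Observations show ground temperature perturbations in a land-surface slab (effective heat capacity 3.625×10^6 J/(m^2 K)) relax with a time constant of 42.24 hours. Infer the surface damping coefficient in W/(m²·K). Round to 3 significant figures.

Areal heat capacity C = 3.625×10^6 J/(m^2 K) (given).
τ = 42.24 hours = 1.52×10^5 s.
λ = C / τ = 3.62×10^6 / 1.52×10^5 = 23.8 W/(m²·K).

23.8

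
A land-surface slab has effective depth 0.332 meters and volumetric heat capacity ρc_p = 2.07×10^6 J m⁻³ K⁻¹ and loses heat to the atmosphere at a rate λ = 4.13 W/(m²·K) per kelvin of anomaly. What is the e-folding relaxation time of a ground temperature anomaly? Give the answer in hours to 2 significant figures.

46 hours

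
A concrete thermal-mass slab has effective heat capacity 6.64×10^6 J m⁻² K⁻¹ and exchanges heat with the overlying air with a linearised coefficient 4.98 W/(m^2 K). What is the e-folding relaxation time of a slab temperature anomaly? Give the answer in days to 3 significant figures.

Areal heat capacity C = 6.64×10^6 J m⁻² K⁻¹ (given).
Relaxation time τ = C / λ = 6.64×10^6 / 4.98 = 1.33×10^6 s.
In days: 1.33×10^6 s / (86400 s/day) = 15.4 days.

15.4 days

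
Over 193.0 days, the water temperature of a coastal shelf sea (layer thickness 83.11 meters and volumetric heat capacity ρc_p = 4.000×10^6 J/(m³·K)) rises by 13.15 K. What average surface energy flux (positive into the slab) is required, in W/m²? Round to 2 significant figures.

Areal heat capacity C = ρc_p × D = 4.000×10^6 × 83.11 = 3.32×10^8 J/(m^2 K).
Required heat per unit area: Q = C ΔT = 3.32×10^8 × 13.15 = 4.37×10^9 J/m².
Flux F = Q / Δt = 4.37×10^9 / 1.67×10^7 s = 262 W/m².

260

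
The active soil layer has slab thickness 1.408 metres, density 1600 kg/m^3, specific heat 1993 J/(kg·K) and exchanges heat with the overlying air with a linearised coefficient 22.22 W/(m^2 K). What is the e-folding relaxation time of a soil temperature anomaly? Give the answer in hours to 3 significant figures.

56.1 hours

Areal heat capacity C = ρ c_p D = 1600 × 1993 × 1.408 = 4.49×10^6 J/(m²·K).
Relaxation time τ = C / λ = 4.49×10^6 / 22.22 = 2.02×10^5 s.
In hours: 2.02×10^5 s / (3600 s/hour) = 56.1 hours.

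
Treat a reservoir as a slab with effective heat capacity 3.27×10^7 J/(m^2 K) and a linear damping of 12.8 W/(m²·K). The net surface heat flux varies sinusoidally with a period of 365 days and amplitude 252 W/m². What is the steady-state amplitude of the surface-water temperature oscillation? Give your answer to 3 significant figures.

17.5 K

Areal heat capacity C = 3.27×10^7 J/(m^2 K) (given).
Angular frequency ω = 2π / T = 2π / 3.15×10^7 s = 1.99×10^-7 s⁻¹.
√((Cω)² + λ²) = √((6.52)² + 12.8²) = 14.4 W/(m²·K).
Amplitude A = F₀ / √((Cω)²+λ²) = 252 / 14.4 = 17.5 K.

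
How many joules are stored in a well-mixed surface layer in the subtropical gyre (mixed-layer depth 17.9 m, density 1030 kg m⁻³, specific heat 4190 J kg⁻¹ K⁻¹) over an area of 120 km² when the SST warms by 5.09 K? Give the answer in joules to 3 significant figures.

Areal heat capacity C = ρ c_p D = 1030 × 4190 × 17.9 = 7.73×10^7 J m⁻² K⁻¹.
Heat per unit area: q = C ΔT = 7.73×10^7 × 5.09 = 3.93×10^8 J/m².
Total heat: Q = q × A = 3.93×10^8 × (120 × 10⁶ m²) = 4.72×10^16 J.

4.72×10^16 J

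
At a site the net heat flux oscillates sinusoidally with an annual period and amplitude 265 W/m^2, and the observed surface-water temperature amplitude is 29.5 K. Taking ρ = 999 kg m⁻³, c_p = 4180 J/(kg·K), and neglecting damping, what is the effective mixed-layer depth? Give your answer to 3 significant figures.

10.8 m

ω = 2π / 3.15×10^7 s = 1.99×10^-7 s⁻¹.
Required C = F₀ / (A ω) = 265 / (29.5 × 1.99×10^-7) = 4.51×10^7 J/(m²·K).
D = C / (ρ c_p) = 4.51×10^7 / (999 × 4180) = 10.8 m.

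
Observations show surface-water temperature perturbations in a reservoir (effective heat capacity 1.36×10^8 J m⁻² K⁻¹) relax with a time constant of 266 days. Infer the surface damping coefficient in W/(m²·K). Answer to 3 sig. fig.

Areal heat capacity C = 1.36×10^8 J m⁻² K⁻¹ (given).
τ = 266 days = 2.30×10^7 s.
λ = C / τ = 1.36×10^8 / 2.30×10^7 = 5.92 W/(m²·K).

5.92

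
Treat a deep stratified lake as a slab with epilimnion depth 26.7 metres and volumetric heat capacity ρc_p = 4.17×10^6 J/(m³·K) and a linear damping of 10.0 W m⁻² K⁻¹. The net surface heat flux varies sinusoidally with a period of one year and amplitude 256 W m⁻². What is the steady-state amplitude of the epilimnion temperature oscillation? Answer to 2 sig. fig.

Areal heat capacity C = ρc_p × D = 4.17×10^6 × 26.7 = 1.11×10^8 J/(m²·K).
Angular frequency ω = 2π / T = 2π / 3.15×10^7 s = 1.99×10^-7 s⁻¹.
√((Cω)² + λ²) = √((22.2)² + 10.0²) = 24.3 W/(m²·K).
Amplitude A = F₀ / √((Cω)²+λ²) = 256 / 24.3 = 10.5 K.

11 K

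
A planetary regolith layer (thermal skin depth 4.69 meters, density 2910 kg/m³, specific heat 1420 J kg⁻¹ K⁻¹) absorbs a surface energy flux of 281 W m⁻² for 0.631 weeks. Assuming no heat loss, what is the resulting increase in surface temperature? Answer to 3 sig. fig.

Areal heat capacity C = ρ c_p D = 2910 × 1420 × 4.69 = 1.94×10^7 J m⁻² K⁻¹.
Net heat input Q = F Δt = 281 × (0.631 weeks × 6.048×10^5 s/week) = 1.07×10^8 J/m².
ΔT = Q / C = 1.07×10^8 / 1.94×10^7 = 5.53 K.

5.53 K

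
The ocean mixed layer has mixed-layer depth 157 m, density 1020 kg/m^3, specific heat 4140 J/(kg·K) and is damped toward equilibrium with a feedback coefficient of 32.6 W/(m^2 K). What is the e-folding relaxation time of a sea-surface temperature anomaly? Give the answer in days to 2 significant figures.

Areal heat capacity C = ρ c_p D = 1020 × 4140 × 157 = 6.63×10^8 J m⁻² K⁻¹.
Relaxation time τ = C / λ = 6.63×10^8 / 32.6 = 2.03×10^7 s.
In days: 2.03×10^7 s / (86400 s/day) = 235 days.

240 days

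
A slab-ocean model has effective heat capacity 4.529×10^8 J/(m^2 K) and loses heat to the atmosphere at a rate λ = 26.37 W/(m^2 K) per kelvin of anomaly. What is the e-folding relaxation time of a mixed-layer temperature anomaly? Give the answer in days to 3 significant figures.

199 days

Areal heat capacity C = 4.529×10^8 J/(m^2 K) (given).
Relaxation time τ = C / λ = 4.53×10^8 / 26.37 = 1.72×10^7 s.
In days: 1.72×10^7 s / (86400 s/day) = 199 days.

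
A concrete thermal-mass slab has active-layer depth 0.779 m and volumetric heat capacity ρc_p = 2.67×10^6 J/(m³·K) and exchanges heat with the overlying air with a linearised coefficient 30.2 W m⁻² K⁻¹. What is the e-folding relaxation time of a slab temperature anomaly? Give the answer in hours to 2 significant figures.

19 hours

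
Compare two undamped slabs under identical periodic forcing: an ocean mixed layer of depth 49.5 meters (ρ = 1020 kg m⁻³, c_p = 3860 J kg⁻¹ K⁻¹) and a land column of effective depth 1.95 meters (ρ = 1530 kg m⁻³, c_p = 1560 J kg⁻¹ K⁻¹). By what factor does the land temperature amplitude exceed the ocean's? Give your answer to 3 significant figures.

C_ocean = 1020 × 3860 × 49.5 = 1.95×10^8 J/(m²·K).
C_land = 1530 × 1560 × 1.95 = 4.65×10^6 J/(m²·K).
Undamped amplitude ∝ 1/C, so A_land/A_ocean = C_ocean/C_land = 41.9.

41.9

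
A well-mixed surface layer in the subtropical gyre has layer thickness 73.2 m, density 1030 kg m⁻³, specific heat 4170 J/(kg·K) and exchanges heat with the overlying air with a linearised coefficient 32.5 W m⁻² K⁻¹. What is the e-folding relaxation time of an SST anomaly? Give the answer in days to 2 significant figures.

Areal heat capacity C = ρ c_p D = 1030 × 4170 × 73.2 = 3.14×10^8 J m⁻² K⁻¹.
Relaxation time τ = C / λ = 3.14×10^8 / 32.5 = 9.67×10^6 s.
In days: 9.67×10^6 s / (86400 s/day) = 112 days.

110 days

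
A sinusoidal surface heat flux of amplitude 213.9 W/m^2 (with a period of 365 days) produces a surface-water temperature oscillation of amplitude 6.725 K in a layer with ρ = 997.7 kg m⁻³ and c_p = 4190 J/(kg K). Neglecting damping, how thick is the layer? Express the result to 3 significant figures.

38.2 m

ω = 2π / 3.15×10^7 s = 1.99×10^-7 s⁻¹.
Required C = F₀ / (A ω) = 213.9 / (6.725 × 1.99×10^-7) = 1.60×10^8 J/(m²·K).
D = C / (ρ c_p) = 1.60×10^8 / (997.7 × 4190) = 38.2 m.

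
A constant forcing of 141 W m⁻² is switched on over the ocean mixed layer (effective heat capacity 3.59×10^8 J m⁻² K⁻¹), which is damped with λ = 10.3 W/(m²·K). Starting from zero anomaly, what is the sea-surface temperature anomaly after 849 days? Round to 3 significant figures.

12.0 K

Areal heat capacity C = 3.59×10^8 J m⁻² K⁻¹ (given).
τ = C / λ = 3.59×10^8 / 10.3 = 3.49×10^7 s.
Equilibrium anomaly ΔT_eq = F / λ = 141 / 10.3 = 13.7 K.
t = 849 days = 7.34×10^7 s, so t/τ = 2.10.
ΔT(t) = ΔT_eq (1 − e^(−t/τ)) = 13.7 × (1 − e^−2.10) = 12.0 K.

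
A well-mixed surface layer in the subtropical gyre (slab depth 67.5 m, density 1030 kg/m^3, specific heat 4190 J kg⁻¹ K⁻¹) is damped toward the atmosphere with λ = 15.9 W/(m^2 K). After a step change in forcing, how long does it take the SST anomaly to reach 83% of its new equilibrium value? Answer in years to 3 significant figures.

Areal heat capacity C = ρ c_p D = 1030 × 4190 × 67.5 = 2.91×10^8 J/(m^2 K).
τ = C / λ = 2.91×10^8 / 15.9 = 1.83×10^7 s.
Fraction reached: 1 − e^(−t/τ) = 0.83 ⇒ t = −τ ln(1 − 0.83) = τ × 1.77.
t = 3.25×10^7 s = 1.03 years.

1.03 years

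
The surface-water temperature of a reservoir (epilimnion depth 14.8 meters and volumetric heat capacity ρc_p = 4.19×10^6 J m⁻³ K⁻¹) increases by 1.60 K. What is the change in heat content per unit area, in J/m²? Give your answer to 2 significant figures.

Areal heat capacity C = ρc_p × D = 4.19×10^6 × 14.8 = 6.20×10^7 J/(m²·K).
ΔQ = C ΔT = 6.20×10^7 × 1.60 = 9.92×10^7 J/m².

9.9×10^7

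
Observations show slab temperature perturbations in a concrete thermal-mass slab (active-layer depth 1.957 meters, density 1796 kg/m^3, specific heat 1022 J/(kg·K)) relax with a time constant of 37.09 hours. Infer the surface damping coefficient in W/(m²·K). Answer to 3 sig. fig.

26.9

Areal heat capacity C = ρ c_p D = 1796 × 1022 × 1.957 = 3.59×10^6 J/(m²·K).
τ = 37.09 hours = 1.34×10^5 s.
λ = C / τ = 3.59×10^6 / 1.34×10^5 = 26.9 W/(m²·K).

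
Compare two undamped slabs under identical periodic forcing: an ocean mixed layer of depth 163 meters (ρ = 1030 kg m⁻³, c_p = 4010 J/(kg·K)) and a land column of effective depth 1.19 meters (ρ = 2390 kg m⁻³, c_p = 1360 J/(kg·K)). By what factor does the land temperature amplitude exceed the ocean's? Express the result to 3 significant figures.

174

C_ocean = 1030 × 4010 × 163 = 6.73×10^8 J/(m²·K).
C_land = 2390 × 1360 × 1.19 = 3.87×10^6 J/(m²·K).
Undamped amplitude ∝ 1/C, so A_land/A_ocean = C_ocean/C_land = 174.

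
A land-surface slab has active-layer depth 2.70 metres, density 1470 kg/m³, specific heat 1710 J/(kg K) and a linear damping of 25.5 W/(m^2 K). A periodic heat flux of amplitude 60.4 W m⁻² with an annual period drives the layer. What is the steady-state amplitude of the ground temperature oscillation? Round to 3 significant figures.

Areal heat capacity C = ρ c_p D = 1470 × 1710 × 2.70 = 6.79×10^6 J/(m^2 K).
Angular frequency ω = 2π / T = 2π / 3.15×10^7 s = 1.99×10^-7 s⁻¹.
√((Cω)² + λ²) = √((1.35)² + 25.5²) = 25.5 W/(m²·K).
Amplitude A = F₀ / √((Cω)²+λ²) = 60.4 / 25.5 = 2.37 K.

2.37 K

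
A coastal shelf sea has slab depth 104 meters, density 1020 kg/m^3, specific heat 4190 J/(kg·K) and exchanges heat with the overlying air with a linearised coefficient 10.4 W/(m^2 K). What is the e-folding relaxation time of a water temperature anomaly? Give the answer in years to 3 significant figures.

Areal heat capacity C = ρ c_p D = 1020 × 4190 × 104 = 4.44×10^8 J/(m^2 K).
Relaxation time τ = C / λ = 4.44×10^8 / 10.4 = 4.27×10^7 s.
In years: 4.27×10^7 s / (3.156×10^7 s/year) = 1.35 years.

1.35 years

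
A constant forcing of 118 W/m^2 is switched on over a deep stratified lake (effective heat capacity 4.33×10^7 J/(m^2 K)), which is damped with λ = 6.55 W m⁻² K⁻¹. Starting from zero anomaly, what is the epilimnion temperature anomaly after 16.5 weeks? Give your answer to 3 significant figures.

14.0 K

Areal heat capacity C = 4.33×10^7 J/(m^2 K) (given).
τ = C / λ = 4.33×10^7 / 6.55 = 6.61×10^6 s.
Equilibrium anomaly ΔT_eq = F / λ = 118 / 6.55 = 18.0 K.
t = 16.5 weeks = 9.98×10^6 s, so t/τ = 1.51.
ΔT(t) = ΔT_eq (1 − e^(−t/τ)) = 18.0 × (1 − e^−1.51) = 14.0 K.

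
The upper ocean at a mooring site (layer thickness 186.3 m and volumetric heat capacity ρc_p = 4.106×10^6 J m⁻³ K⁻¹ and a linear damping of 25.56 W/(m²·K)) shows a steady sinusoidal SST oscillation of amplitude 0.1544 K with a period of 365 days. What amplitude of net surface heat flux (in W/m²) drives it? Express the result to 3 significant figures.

23.9

Areal heat capacity C = ρc_p × D = 4.106×10^6 × 186.3 = 7.65×10^8 J m⁻² K⁻¹.
ω = 2π / 3.15×10^7 s = 1.99×10^-7 s⁻¹.
√((Cω)² + λ²) = √((152)² + 25.56²) = 155 W/(m²·K).
F₀ = A × √((Cω)²+λ²) = 0.1544 × 155 = 23.9 W/m².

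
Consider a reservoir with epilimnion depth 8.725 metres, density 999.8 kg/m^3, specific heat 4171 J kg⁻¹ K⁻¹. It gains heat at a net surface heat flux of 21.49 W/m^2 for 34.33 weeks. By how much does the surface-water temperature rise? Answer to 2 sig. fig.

Areal heat capacity C = ρ c_p D = 999.8 × 4171 × 8.725 = 3.64×10^7 J/(m^2 K).
Net heat input Q = F Δt = 21.49 × (34.33 weeks × 6.048×10^5 s/week) = 4.46×10^8 J/m².
ΔT = Q / C = 4.46×10^8 / 3.64×10^7 = 12.3 K.

12 K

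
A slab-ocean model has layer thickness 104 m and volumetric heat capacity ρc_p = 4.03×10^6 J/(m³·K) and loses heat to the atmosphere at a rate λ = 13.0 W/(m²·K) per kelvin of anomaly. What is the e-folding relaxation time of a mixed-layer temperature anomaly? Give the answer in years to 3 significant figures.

1.02 years

Areal heat capacity C = ρc_p × D = 4.03×10^6 × 104 = 4.19×10^8 J m⁻² K⁻¹.
Relaxation time τ = C / λ = 4.19×10^8 / 13.0 = 3.22×10^7 s.
In years: 3.22×10^7 s / (3.156×10^7 s/year) = 1.02 years.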